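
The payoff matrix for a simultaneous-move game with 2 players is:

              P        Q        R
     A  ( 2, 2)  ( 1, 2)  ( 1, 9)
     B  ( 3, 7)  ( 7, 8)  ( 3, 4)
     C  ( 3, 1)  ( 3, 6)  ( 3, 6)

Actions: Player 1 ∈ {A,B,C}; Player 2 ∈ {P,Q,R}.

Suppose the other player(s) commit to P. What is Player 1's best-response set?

BR_1 = {B,C}

u_1(A vs P) = 2
u_1(B vs P) = 3
u_1(C vs P) = 3
max payoff 3 at {B,C}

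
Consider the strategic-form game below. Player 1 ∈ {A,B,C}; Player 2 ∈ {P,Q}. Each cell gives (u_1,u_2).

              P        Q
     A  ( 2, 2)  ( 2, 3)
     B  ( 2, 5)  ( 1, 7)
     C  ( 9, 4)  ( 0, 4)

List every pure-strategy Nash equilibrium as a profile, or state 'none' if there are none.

NE set: (A,Q), (C,P)

(A,P): not NE [P1→C gives 9>2; P2→Q gives 3>2]
(A,Q): NE
(B,P): not NE [P1→C gives 9>2; P2→Q gives 7>5]
(B,Q): not NE [P1→A gives 2>1]
(C,P): NE
(C,Q): not NE [P1→A gives 2>0]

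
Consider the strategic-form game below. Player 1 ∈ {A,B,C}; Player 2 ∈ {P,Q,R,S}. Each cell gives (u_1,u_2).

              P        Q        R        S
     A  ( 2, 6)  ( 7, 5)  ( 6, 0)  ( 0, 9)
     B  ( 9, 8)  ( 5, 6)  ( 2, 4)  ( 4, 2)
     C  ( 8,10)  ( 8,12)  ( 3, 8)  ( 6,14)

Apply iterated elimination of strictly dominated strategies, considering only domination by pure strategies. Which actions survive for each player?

P2 drop R (P beats it: A:6>0 B:8>4 C:10>8)
P1 drop A (C beats it: P:8>2 Q:8>7 S:6>0)
P1→{B,C} P2→{P,Q,S}

Survivors P1:{B,C} P2:{P,Q,S}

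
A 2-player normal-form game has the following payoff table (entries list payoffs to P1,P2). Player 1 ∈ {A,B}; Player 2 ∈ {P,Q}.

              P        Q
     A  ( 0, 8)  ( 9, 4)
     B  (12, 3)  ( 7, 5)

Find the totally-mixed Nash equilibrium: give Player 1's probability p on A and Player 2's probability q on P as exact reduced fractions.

p=1/3, q=1/7

P1 indiff ⇒ q·0+(1-q)·9 = q·12+(1-q)·7 ⇒ q(-12) = (1-q)(-2) ⇒ q = 1/7
P2 indiff ⇒ p·8+(1-p)·3 = p·4+(1-p)·5 ⇒ p(4) = (1-p)(2) ⇒ p = 1/3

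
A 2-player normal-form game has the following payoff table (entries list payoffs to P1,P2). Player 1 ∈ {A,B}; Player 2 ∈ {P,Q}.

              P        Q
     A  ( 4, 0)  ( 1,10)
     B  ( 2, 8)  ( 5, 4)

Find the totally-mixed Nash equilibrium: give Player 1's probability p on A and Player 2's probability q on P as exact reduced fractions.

(p,q) = (2/7, 2/3)

P1 indiff ⇒ q·4+(1-q)·1 = q·2+(1-q)·5 ⇒ q(2) = (1-q)(4) ⇒ q = 2/3
P2 indiff ⇒ p·0+(1-p)·8 = p·10+(1-p)·4 ⇒ p(-10) = (1-p)(-4) ⇒ p = 2/7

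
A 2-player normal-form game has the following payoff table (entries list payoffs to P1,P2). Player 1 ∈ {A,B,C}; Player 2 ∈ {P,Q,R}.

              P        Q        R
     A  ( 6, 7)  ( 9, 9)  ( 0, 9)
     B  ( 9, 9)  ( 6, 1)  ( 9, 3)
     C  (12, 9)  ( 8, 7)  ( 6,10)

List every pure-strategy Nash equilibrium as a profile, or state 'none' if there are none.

(A,P): not NE [P1→C gives 12>6; P2→R gives 9>7]
(A,Q): NE
(A,R): not NE [P1→B gives 9>0]
(B,P): not NE [P1→C gives 12>9]
(B,Q): not NE [P1→A gives 9>6; P2→P gives 9>1]
(B,R): not NE [P2→P gives 9>3]
(C,P): not NE [P2→R gives 10>9]
(C,Q): not NE [P1→A gives 9>8; P2→R gives 10>7]
(C,R): not NE [P1→B gives 9>6]

Nash profiles: (A,Q)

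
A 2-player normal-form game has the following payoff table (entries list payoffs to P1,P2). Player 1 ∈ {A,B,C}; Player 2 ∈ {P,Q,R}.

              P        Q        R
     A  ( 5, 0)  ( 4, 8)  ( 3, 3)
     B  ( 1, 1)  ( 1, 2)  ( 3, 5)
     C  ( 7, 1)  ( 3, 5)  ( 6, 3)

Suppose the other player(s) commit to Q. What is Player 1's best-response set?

P1 best: {A}

u_1(A vs Q) = 4
u_1(B vs Q) = 1
u_1(C vs Q) = 3
max payoff 4 at {A}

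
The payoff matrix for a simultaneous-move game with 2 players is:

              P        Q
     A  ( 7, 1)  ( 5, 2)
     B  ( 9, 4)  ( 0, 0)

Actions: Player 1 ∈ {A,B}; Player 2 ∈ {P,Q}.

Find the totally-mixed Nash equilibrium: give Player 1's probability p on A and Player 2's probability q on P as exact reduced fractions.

(p,q) = (4/5, 5/7)

P1 indiff ⇒ q·7+(1-q)·5 = q·9+(1-q)·0 ⇒ q(-2) = (1-q)(-5) ⇒ q = 5/7
P2 indiff ⇒ p·1+(1-p)·4 = p·2+(1-p)·0 ⇒ p(-1) = (1-p)(-4) ⇒ p = 4/5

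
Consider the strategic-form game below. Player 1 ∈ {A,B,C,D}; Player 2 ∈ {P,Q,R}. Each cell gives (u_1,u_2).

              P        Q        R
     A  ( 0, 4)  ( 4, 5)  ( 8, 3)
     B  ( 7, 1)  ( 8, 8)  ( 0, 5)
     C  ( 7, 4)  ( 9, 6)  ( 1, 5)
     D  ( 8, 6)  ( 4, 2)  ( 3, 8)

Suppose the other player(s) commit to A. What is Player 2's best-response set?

argmax u_2 = {Q}

u_2(P vs A) = 4
u_2(Q vs A) = 5
u_2(R vs A) = 3
max payoff 5 at {Q}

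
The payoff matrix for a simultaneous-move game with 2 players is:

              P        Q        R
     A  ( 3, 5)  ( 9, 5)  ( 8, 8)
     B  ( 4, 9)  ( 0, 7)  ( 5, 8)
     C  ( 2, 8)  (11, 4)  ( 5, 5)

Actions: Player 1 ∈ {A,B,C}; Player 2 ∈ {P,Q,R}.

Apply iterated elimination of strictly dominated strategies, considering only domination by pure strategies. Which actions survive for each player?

IESDS → P1:{A,B} P2:{P,R}

P2 drop Q (R beats it: A:8>5 B:8>7 C:5>4)
P1 drop C (A beats it: P:3>2 R:8>5)
P1→{A,B} P2→{P,R}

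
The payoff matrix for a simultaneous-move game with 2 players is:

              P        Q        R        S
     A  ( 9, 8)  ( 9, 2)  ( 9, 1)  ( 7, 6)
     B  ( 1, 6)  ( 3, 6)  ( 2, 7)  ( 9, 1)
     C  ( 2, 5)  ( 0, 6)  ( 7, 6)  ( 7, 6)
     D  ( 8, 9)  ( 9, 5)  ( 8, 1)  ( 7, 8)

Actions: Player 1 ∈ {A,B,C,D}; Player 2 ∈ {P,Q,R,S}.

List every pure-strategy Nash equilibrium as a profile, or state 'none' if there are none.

Nash profiles: (A,P)

(A,P): NE
(A,Q): not NE [P2→P gives 8>2]
(A,R): not NE [P2→P gives 8>1]
(A,S): not NE [P1→B gives 9>7; P2→P gives 8>6]
(B,P): not NE [P1→A gives 9>1; P2→R gives 7>6]
(B,Q): not NE [P1→D gives 9>3; P2→R gives 7>6]
(B,R): not NE [P1→A gives 9>2]
(B,S): not NE [P2→R gives 7>1]
(C,P): not NE [P1→A gives 9>2; P2→S gives 6>5]
(C,Q): not NE [P1→D gives 9>0]
(C,R): not NE [P1→A gives 9>7]
(C,S): not NE [P1→B gives 9>7]
(D,P): not NE [P1→A gives 9>8]
(D,Q): not NE [P2→P gives 9>5]
(D,R): not NE [P1→A gives 9>8; P2→P gives 9>1]
(D,S): not NE [P1→B gives 9>7; P2→P gives 9>8]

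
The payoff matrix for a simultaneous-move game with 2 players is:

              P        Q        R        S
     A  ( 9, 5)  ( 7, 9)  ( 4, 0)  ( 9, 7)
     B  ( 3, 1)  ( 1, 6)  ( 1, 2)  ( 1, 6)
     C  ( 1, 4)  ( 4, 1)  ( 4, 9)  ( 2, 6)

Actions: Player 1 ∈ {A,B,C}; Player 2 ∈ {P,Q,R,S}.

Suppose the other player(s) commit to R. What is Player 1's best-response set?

u_1(A vs R) = 4
u_1(B vs R) = 1
u_1(C vs R) = 4
max payoff 4 at {A,C}

P1 best: {A,C}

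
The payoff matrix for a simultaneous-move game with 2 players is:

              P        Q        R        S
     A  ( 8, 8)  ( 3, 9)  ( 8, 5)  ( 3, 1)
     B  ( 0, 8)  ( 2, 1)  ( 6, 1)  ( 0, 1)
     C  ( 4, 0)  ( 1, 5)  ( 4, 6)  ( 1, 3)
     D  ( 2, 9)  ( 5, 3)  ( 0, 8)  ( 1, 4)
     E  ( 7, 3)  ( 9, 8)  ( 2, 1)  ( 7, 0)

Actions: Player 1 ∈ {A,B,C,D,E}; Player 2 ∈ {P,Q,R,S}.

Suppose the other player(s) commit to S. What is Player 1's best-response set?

P1 best: {E}

u_1(A vs S) = 3
u_1(B vs S) = 0
u_1(C vs S) = 1
u_1(D vs S) = 1
u_1(E vs S) = 7
max payoff 7 at {E}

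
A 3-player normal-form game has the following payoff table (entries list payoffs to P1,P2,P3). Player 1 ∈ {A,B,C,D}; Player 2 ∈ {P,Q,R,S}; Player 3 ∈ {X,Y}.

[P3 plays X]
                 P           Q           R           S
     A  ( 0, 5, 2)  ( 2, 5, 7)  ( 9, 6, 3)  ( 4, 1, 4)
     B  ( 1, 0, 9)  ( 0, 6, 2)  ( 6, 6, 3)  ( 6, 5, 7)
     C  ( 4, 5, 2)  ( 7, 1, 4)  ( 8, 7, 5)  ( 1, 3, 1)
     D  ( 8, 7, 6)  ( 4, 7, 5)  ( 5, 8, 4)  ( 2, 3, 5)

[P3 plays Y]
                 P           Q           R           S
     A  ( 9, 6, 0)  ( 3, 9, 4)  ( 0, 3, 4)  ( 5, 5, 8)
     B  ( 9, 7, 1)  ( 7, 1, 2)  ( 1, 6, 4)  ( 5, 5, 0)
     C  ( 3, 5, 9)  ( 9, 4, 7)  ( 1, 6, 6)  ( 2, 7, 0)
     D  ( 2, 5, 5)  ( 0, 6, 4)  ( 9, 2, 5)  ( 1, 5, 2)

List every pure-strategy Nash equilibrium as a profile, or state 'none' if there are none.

(A,P,X): not NE [P1→D gives 8>0; P2→R gives 6>5]
(A,P,Y): not NE [P2→Q gives 9>6; P3→X gives 2>0]
(A,Q,X): not NE [P1→C gives 7>2; P2→R gives 6>5]
(A,Q,Y): not NE [P1→C gives 9>3; P3→X gives 7>4]
(A,R,X): not NE [P3→Y gives 4>3]
(A,R,Y): not NE [P1→D gives 9>0; P2→Q gives 9>3]
(A,S,X): not NE [P1→B gives 6>4; P2→R gives 6>1; P3→Y gives 8>4]
(A,S,Y): not NE [P2→Q gives 9>5]
(B,P,X): not NE [P1→D gives 8>1; P2→R gives 6>0]
(B,P,Y): not NE [P3→X gives 9>1]
(B,Q,X): not NE [P1→C gives 7>0]
(B,Q,Y): not NE [P1→C gives 9>7; P2→P gives 7>1]
(B,R,X): not NE [P1→A gives 9>6; P3→Y gives 4>3]
(B,R,Y): not NE [P1→D gives 9>1; P2→P gives 7>6]
(B,S,X): not NE [P2→R gives 6>5]
(B,S,Y): not NE [P2→P gives 7>5; P3→X gives 7>0]
(C,P,X): not NE [P1→D gives 8>4; P2→R gives 7>5; P3→Y gives 9>2]
(C,P,Y): not NE [P1→B gives 9>3; P2→S gives 7>5]
(C,Q,X): not NE [P2→R gives 7>1; P3→Y gives 7>4]
(C,Q,Y): not NE [P2→S gives 7>4]
(C,R,X): not NE [P1→A gives 9>8; P3→Y gives 6>5]
(C,R,Y): not NE [P1→D gives 9>1; P2→S gives 7>6]
(C,S,X): not NE [P1→B gives 6>1; P2→R gives 7>3]
(C,S,Y): not NE [P1→B gives 5>2; P3→X gives 1>0]
(D,P,X): not NE [P2→R gives 8>7]
(D,P,Y): not NE [P1→B gives 9>2; P2→Q gives 6>5; P3→X gives 6>5]
(D,Q,X): not NE [P1→C gives 7>4; P2→R gives 8>7]
(D,Q,Y): not NE [P1→C gives 9>0; P3→X gives 5>4]
(D,R,X): not NE [P1→A gives 9>5; P3→Y gives 5>4]
(D,R,Y): not NE [P2→Q gives 6>2]
(D,S,X): not NE [P1→B gives 6>2; P2→R gives 8>3]
(D,S,Y): not NE [P1→B gives 5>1; P2→Q gives 6>5; P3→X gives 5>2]

No pure NE.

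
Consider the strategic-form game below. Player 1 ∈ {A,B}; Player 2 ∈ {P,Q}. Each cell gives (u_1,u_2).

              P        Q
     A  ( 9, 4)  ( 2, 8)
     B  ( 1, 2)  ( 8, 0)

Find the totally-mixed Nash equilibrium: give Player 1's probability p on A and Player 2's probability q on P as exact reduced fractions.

P1 mixes 1/3 on A; P2 mixes 3/7 on P

P1 indiff ⇒ q·9+(1-q)·2 = q·1+(1-q)·8 ⇒ q(8) = (1-q)(6) ⇒ q = 3/7
P2 indiff ⇒ p·4+(1-p)·2 = p·8+(1-p)·0 ⇒ p(-4) = (1-p)(-2) ⇒ p = 1/3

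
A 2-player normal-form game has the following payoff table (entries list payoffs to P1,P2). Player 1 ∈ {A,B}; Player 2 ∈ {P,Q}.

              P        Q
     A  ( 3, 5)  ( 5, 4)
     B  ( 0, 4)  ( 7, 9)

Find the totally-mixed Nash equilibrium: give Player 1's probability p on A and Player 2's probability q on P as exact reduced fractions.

P1 indiff ⇒ q·3+(1-q)·5 = q·0+(1-q)·7 ⇒ q(3) = (1-q)(2) ⇒ q = 2/5
P2 indiff ⇒ p·5+(1-p)·4 = p·4+(1-p)·9 ⇒ p(1) = (1-p)(5) ⇒ p = 5/6

(p,q) = (5/6, 2/5)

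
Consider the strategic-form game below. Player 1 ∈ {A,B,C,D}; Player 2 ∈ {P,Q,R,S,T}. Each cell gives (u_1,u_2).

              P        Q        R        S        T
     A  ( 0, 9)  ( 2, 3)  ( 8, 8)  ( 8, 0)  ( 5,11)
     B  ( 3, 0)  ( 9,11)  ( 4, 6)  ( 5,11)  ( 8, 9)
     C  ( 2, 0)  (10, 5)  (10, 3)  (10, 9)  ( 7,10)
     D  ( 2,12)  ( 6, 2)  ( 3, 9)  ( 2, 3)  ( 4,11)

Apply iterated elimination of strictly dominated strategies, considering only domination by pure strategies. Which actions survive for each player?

P1 drop A (C beats it: P:2>0 Q:10>2 R:10>8 S:10>8 T:7>5)
P1 drop D (B beats it: P:3>2 Q:9>6 R:4>3 S:5>2 T:8>4)
P2 drop P (Q beats it: B:11>0 C:5>0)
P2 drop R (Q beats it: B:11>6 C:5>3)
P1→{B,C} P2→{Q,S,T}

IESDS → P1:{B,C} P2:{Q,S,T}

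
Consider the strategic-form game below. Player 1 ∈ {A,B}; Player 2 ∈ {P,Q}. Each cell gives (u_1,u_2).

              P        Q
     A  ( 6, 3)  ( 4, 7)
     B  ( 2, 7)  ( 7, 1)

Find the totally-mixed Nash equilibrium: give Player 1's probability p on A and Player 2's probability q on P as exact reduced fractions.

P1 mixes 3/5 on A; P2 mixes 3/7 on P

P1 indiff ⇒ q·6+(1-q)·4 = q·2+(1-q)·7 ⇒ q(4) = (1-q)(3) ⇒ q = 3/7
P2 indiff ⇒ p·3+(1-p)·7 = p·7+(1-p)·1 ⇒ p(-4) = (1-p)(-6) ⇒ p = 3/5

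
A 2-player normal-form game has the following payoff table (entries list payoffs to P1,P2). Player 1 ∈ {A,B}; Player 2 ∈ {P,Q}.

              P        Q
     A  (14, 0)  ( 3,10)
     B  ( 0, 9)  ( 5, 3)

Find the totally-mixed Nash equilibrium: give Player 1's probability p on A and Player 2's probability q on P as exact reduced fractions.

P1 indiff ⇒ q·14+(1-q)·3 = q·0+(1-q)·5 ⇒ q(14) = (1-q)(2) ⇒ q = 1/8
P2 indiff ⇒ p·0+(1-p)·9 = p·10+(1-p)·3 ⇒ p(-10) = (1-p)(-6) ⇒ p = 3/8

(p,q) = (3/8, 1/8)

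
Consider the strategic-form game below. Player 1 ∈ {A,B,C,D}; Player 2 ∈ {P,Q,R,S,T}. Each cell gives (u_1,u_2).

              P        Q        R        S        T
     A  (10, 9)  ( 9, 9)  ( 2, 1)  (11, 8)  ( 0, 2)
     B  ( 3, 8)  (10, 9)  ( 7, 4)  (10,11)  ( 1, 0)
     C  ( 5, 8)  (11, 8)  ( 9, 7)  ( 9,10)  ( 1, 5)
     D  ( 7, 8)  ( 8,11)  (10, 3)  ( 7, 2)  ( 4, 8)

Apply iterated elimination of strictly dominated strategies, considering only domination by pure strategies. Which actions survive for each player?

IESDS → P1:{A,B,C} P2:{P,Q,S}

P2 drop R (P beats it: A:9>1 B:8>4 C:8>7 D:8>3)
P2 drop T (Q beats it: A:9>2 B:9>0 C:8>5 D:11>8)
P1 drop D (A beats it: P:10>7 Q:9>8 S:11>7)
P1→{A,B,C} P2→{P,Q,S}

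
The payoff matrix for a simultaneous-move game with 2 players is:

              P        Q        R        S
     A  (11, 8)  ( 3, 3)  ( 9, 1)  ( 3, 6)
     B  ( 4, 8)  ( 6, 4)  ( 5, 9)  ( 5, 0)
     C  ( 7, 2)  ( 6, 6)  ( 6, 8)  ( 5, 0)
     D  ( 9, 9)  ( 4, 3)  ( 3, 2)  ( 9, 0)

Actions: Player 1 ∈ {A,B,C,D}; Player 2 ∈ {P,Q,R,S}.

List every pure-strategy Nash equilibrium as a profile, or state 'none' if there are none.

(A,P): NE
(A,Q): not NE [P1→C gives 6>3; P2→P gives 8>3]
(A,R): not NE [P2→P gives 8>1]
(A,S): not NE [P1→D gives 9>3; P2→P gives 8>6]
(B,P): not NE [P1→A gives 11>4; P2→R gives 9>8]
(B,Q): not NE [P2→R gives 9>4]
(B,R): not NE [P1→A gives 9>5]
(B,S): not NE [P1→D gives 9>5; P2→R gives 9>0]
(C,P): not NE [P1→A gives 11>7; P2→R gives 8>2]
(C,Q): not NE [P2→R gives 8>6]
(C,R): not NE [P1→A gives 9>6]
(C,S): not NE [P1→D gives 9>5; P2→R gives 8>0]
(D,P): not NE [P1→A gives 11>9]
(D,Q): not NE [P1→C gives 6>4; P2→P gives 9>3]
(D,R): not NE [P1→A gives 9>3; P2→P gives 9>2]
(D,S): not NE [P2→P gives 9>0]

Nash profiles: (A,P)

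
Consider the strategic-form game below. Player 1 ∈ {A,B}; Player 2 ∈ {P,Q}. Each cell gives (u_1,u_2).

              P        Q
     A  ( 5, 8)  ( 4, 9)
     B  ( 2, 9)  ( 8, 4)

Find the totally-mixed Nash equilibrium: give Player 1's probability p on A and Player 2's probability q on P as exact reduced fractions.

(p,q) = (5/6, 4/7)

P1 indiff ⇒ q·5+(1-q)·4 = q·2+(1-q)·8 ⇒ q(3) = (1-q)(4) ⇒ q = 4/7
P2 indiff ⇒ p·8+(1-p)·9 = p·9+(1-p)·4 ⇒ p(-1) = (1-p)(-5) ⇒ p = 5/6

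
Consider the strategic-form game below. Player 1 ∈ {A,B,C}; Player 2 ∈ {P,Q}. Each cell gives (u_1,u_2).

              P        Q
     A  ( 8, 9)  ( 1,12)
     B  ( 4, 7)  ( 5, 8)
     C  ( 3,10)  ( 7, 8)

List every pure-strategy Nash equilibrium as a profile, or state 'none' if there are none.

Equilibria: none

(A,P): not NE [P2→Q gives 12>9]
(A,Q): not NE [P1→C gives 7>1]
(B,P): not NE [P1→A gives 8>4; P2→Q gives 8>7]
(B,Q): not NE [P1→C gives 7>5]
(C,P): not NE [P1→A gives 8>3]
(C,Q): not NE [P2→P gives 10>8]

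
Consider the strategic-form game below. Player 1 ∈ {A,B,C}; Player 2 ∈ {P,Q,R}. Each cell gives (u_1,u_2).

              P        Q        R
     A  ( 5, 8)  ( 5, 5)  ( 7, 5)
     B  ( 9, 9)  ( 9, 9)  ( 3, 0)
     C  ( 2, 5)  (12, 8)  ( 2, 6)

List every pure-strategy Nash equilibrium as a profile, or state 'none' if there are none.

Nash profiles: (B,P), (C,Q)

(A,P): not NE [P1→B gives 9>5]
(A,Q): not NE [P1→C gives 12>5; P2→P gives 8>5]
(A,R): not NE [P2→P gives 8>5]
(B,P): NE
(B,Q): not NE [P1→C gives 12>9]
(B,R): not NE [P1→A gives 7>3; P2→Q gives 9>0]
(C,P): not NE [P1→B gives 9>2; P2→Q gives 8>5]
(C,Q): NE
(C,R): not NE [P1→A gives 7>2; P2→Q gives 8>6]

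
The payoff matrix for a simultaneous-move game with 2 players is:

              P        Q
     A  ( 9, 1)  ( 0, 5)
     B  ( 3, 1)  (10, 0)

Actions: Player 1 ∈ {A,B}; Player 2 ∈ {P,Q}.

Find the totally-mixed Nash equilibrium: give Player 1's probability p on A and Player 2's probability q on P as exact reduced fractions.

P1 indiff ⇒ q·9+(1-q)·0 = q·3+(1-q)·10 ⇒ q(6) = (1-q)(10) ⇒ q = 5/8
P2 indiff ⇒ p·1+(1-p)·1 = p·5+(1-p)·0 ⇒ p(-4) = (1-p)(-1) ⇒ p = 1/5

p=1/5, q=5/8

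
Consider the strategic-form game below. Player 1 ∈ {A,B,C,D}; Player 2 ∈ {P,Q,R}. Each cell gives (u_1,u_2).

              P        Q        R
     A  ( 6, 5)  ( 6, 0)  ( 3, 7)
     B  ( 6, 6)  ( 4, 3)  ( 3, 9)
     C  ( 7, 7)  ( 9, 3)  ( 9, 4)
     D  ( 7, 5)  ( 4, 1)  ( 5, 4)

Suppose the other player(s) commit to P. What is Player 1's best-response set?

BR_1 = {C,D}

u_1(A vs P) = 6
u_1(B vs P) = 6
u_1(C vs P) = 7
u_1(D vs P) = 7
max payoff 7 at {C,D}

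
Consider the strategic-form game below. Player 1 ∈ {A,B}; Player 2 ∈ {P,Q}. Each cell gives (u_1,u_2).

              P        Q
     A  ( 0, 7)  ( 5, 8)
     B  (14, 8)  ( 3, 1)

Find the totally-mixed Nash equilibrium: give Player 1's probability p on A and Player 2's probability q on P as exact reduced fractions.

P1 mixes 7/8 on A; P2 mixes 1/8 on P

P1 indiff ⇒ q·0+(1-q)·5 = q·14+(1-q)·3 ⇒ q(-14) = (1-q)(-2) ⇒ q = 1/8
P2 indiff ⇒ p·7+(1-p)·8 = p·8+(1-p)·1 ⇒ p(-1) = (1-p)(-7) ⇒ p = 7/8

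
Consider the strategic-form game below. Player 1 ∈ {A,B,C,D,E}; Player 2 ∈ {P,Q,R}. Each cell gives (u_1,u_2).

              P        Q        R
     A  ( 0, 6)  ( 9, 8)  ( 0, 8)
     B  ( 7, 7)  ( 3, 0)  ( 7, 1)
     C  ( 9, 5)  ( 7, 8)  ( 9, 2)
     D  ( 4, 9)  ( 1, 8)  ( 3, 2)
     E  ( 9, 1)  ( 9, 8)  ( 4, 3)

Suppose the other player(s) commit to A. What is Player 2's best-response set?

u_2(P vs A) = 6
u_2(Q vs A) = 8
u_2(R vs A) = 8
max payoff 8 at {Q,R}

argmax u_2 = {Q,R}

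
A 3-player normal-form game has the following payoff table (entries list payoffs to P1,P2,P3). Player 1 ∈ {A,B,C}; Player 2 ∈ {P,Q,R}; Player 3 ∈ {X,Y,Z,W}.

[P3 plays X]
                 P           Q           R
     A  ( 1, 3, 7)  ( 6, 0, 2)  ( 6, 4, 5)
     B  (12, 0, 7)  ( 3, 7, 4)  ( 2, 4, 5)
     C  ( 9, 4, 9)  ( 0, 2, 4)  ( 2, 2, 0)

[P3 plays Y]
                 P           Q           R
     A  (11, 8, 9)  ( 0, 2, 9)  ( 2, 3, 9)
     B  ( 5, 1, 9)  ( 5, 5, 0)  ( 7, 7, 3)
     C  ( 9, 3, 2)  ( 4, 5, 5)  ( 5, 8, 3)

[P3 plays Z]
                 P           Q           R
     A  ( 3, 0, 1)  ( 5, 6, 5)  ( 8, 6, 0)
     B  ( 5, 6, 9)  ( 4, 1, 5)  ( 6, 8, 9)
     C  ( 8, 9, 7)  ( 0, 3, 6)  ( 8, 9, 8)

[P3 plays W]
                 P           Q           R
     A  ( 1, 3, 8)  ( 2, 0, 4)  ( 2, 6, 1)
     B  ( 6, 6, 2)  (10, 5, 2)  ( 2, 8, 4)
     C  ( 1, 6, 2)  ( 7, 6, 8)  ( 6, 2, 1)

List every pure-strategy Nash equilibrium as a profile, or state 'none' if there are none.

(A,P,X): not NE [P1→B gives 12>1; P2→R gives 4>3; P3→Y gives 9>7]
(A,P,Y): NE
(A,P,Z): not NE [P1→C gives 8>3; P2→R gives 6>0; P3→Y gives 9>1]
(A,P,W): not NE [P1→B gives 6>1; P2→R gives 6>3; P3→Y gives 9>8]
(A,Q,X): not NE [P2→R gives 4>0; P3→Y gives 9>2]
(A,Q,Y): not NE [P1→B gives 5>0; P2→P gives 8>2]
(A,Q,Z): not NE [P3→Y gives 9>5]
(A,Q,W): not NE [P1→B gives 10>2; P2→R gives 6>0; P3→Y gives 9>4]
(A,R,X): not NE [P3→Y gives 9>5]
(A,R,Y): not NE [P1→B gives 7>2; P2→P gives 8>3]
(A,R,Z): not NE [P3→Y gives 9>0]
(A,R,W): not NE [P1→C gives 6>2; P3→Y gives 9>1]
(B,P,X): not NE [P2→Q gives 7>0; P3→Z gives 9>7]
(B,P,Y): not NE [P1→A gives 11>5; P2→R gives 7>1]
(B,P,Z): not NE [P1→C gives 8>5; P2→R gives 8>6]
(B,P,W): not NE [P2→R gives 8>6; P3→Z gives 9>2]
(B,Q,X): not NE [P1→A gives 6>3; P3→Z gives 5>4]
(B,Q,Y): not NE [P2→R gives 7>5; P3→Z gives 5>0]
(B,Q,Z): not NE [P1→A gives 5>4; P2→R gives 8>1]
(B,Q,W): not NE [P2→R gives 8>5; P3→Z gives 5>2]
(B,R,X): not NE [P1→A gives 6>2; P2→Q gives 7>4; P3→Z gives 9>5]
(B,R,Y): not NE [P3→Z gives 9>3]
(B,R,Z): not NE [P1→C gives 8>6]
(B,R,W): not NE [P1→C gives 6>2; P3→Z gives 9>4]
(C,P,X): not NE [P1→B gives 12>9]
(C,P,Y): not NE [P1→A gives 11>9; P2→R gives 8>3; P3→X gives 9>2]
(C,P,Z): not NE [P3→X gives 9>7]
(C,P,W): not NE [P1→B gives 6>1; P3→X gives 9>2]
(C,Q,X): not NE [P1→A gives 6>0; P2→P gives 4>2; P3→W gives 8>4]
(C,Q,Y): not NE [P1→B gives 5>4; P2→R gives 8>5; P3→W gives 8>5]
(C,Q,Z): not NE [P1→A gives 5>0; P2→R gives 9>3; P3→W gives 8>6]
(C,Q,W): not NE [P1→B gives 10>7]
(C,R,X): not NE [P1→A gives 6>2; P2→P gives 4>2; P3→Z gives 8>0]
(C,R,Y): not NE [P1→B gives 7>5; P3→Z gives 8>3]
(C,R,Z): NE
(C,R,W): not NE [P2→Q gives 6>2; P3→Z gives 8>1]

NE set: (A,P,Y), (C,R,Z)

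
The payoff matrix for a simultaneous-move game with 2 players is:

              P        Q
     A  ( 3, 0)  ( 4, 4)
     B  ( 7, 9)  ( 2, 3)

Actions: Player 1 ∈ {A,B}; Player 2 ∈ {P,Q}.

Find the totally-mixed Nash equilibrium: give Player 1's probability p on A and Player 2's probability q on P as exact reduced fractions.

P1 indiff ⇒ q·3+(1-q)·4 = q·7+(1-q)·2 ⇒ q(-4) = (1-q)(-2) ⇒ q = 1/3
P2 indiff ⇒ p·0+(1-p)·9 = p·4+(1-p)·3 ⇒ p(-4) = (1-p)(-6) ⇒ p = 3/5

P1 mixes 3/5 on A; P2 mixes 1/3 on P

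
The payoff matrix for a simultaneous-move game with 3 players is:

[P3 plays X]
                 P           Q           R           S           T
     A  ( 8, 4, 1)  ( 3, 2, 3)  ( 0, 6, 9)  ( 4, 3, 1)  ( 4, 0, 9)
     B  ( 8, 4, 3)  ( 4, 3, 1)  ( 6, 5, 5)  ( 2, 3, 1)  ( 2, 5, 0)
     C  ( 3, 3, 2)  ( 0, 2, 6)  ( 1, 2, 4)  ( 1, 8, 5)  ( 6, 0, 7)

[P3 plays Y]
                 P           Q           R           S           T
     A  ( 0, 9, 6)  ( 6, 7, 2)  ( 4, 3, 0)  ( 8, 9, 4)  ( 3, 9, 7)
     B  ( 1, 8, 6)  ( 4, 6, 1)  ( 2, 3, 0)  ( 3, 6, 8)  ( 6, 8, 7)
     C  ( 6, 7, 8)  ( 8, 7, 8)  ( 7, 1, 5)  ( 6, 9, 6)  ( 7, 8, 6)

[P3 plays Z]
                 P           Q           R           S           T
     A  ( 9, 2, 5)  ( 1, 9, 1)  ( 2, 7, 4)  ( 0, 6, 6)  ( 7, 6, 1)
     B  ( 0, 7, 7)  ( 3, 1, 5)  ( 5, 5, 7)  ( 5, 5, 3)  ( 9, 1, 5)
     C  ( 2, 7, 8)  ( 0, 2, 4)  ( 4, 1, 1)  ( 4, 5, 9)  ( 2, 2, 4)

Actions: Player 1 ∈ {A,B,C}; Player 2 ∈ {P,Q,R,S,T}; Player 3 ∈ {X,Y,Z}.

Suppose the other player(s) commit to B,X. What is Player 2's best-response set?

P2 best: {R,T}

u_2(P vs B,X) = 4
u_2(Q vs B,X) = 3
u_2(R vs B,X) = 5
u_2(S vs B,X) = 3
u_2(T vs B,X) = 5
max payoff 5 at {R,T}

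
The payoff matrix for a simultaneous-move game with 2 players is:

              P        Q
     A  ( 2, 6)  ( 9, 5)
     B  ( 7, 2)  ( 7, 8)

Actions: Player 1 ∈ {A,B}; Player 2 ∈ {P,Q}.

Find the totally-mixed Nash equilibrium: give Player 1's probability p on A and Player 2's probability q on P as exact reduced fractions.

P1 mixes 6/7 on A; P2 mixes 2/7 on P

P1 indiff ⇒ q·2+(1-q)·9 = q·7+(1-q)·7 ⇒ q(-5) = (1-q)(-2) ⇒ q = 2/7
P2 indiff ⇒ p·6+(1-p)·2 = p·5+(1-p)·8 ⇒ p(1) = (1-p)(6) ⇒ p = 6/7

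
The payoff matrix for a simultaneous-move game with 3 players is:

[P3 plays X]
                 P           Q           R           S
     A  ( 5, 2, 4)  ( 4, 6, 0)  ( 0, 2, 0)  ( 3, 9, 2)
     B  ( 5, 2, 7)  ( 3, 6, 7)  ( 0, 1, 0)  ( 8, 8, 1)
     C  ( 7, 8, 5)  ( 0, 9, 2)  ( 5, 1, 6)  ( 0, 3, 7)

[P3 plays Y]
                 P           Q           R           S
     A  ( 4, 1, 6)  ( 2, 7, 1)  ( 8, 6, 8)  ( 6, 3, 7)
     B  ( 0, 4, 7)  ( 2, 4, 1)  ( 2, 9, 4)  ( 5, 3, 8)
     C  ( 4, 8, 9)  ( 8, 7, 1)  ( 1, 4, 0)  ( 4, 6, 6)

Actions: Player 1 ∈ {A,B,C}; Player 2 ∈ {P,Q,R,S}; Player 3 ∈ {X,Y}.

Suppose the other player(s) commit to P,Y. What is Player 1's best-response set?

BR_1 = {A,C}

u_1(A vs P,Y) = 4
u_1(B vs P,Y) = 0
u_1(C vs P,Y) = 4
max payoff 4 at {A,C}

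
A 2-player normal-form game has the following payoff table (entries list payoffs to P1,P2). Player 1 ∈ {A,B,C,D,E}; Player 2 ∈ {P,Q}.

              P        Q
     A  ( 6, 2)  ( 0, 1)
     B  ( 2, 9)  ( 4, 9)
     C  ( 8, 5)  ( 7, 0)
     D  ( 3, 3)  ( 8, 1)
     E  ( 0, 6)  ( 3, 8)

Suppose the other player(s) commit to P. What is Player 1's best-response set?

P1 best: {C}

u_1(A vs P) = 6
u_1(B vs P) = 2
u_1(C vs P) = 8
u_1(D vs P) = 3
u_1(E vs P) = 0
max payoff 8 at {C}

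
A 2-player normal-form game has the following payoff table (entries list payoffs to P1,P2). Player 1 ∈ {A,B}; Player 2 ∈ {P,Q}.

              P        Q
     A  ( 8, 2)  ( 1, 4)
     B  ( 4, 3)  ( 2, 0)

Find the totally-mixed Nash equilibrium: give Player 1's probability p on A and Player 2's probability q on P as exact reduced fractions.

P1 indiff ⇒ q·8+(1-q)·1 = q·4+(1-q)·2 ⇒ q(4) = (1-q)(1) ⇒ q = 1/5
P2 indiff ⇒ p·2+(1-p)·3 = p·4+(1-p)·0 ⇒ p(-2) = (1-p)(-3) ⇒ p = 3/5

(p,q) = (3/5, 1/5)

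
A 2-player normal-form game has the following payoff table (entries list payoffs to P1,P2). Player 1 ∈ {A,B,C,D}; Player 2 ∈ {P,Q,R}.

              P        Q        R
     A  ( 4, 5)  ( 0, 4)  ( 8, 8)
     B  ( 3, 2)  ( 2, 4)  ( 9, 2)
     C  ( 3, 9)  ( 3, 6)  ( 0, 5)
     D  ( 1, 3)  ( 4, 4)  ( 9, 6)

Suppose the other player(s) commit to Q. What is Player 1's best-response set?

u_1(A vs Q) = 0
u_1(B vs Q) = 2
u_1(C vs Q) = 3
u_1(D vs Q) = 4
max payoff 4 at {D}

argmax u_1 = {D}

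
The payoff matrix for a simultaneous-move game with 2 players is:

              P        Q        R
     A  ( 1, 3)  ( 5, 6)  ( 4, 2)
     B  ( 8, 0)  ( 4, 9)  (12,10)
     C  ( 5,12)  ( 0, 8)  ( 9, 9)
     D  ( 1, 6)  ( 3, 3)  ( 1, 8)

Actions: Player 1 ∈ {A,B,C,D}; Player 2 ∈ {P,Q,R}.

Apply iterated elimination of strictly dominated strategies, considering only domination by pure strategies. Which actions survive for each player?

P1 drop C (B beats it: P:8>5 Q:4>0 R:12>9)
P1 drop D (B beats it: P:8>1 Q:4>3 R:12>1)
P2 drop P (Q beats it: A:6>3 B:9>0)
P1→{A,B} P2→{Q,R}

IESDS → P1:{A,B} P2:{Q,R}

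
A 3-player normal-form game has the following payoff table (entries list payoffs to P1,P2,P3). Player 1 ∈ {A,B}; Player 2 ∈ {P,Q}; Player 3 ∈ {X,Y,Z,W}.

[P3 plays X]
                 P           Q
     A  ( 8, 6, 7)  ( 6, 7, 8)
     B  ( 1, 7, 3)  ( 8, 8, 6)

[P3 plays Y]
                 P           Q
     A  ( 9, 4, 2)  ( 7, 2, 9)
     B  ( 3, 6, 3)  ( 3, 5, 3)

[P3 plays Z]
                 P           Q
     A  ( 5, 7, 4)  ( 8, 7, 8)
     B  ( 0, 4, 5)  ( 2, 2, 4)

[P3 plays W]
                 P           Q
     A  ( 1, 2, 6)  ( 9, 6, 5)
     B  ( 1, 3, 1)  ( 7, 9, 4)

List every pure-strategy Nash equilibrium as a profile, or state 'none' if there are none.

PSNE = {(B,Q,X)}

(A,P,X): not NE [P2→Q gives 7>6]
(A,P,Y): not NE [P3→X gives 7>2]
(A,P,Z): not NE [P3→X gives 7>4]
(A,P,W): not NE [P2→Q gives 6>2; P3→X gives 7>6]
(A,Q,X): not NE [P1→B gives 8>6; P3→Y gives 9>8]
(A,Q,Y): not NE [P2→P gives 4>2]
(A,Q,Z): not NE [P3→Y gives 9>8]
(A,Q,W): not NE [P3→Y gives 9>5]
(B,P,X): not NE [P1→A gives 8>1; P2→Q gives 8>7; P3→Z gives 5>3]
(B,P,Y): not NE [P1→A gives 9>3; P3→Z gives 5>3]
(B,P,Z): not NE [P1→A gives 5>0]
(B,P,W): not NE [P2→Q gives 9>3; P3→Z gives 5>1]
(B,Q,X): NE
(B,Q,Y): not NE [P1→A gives 7>3; P2→P gives 6>5; P3→X gives 6>3]
(B,Q,Z): not NE [P1→A gives 8>2; P2→P gives 4>2; P3→X gives 6>4]
(B,Q,W): not NE [P1→A gives 9>7; P3→X gives 6>4]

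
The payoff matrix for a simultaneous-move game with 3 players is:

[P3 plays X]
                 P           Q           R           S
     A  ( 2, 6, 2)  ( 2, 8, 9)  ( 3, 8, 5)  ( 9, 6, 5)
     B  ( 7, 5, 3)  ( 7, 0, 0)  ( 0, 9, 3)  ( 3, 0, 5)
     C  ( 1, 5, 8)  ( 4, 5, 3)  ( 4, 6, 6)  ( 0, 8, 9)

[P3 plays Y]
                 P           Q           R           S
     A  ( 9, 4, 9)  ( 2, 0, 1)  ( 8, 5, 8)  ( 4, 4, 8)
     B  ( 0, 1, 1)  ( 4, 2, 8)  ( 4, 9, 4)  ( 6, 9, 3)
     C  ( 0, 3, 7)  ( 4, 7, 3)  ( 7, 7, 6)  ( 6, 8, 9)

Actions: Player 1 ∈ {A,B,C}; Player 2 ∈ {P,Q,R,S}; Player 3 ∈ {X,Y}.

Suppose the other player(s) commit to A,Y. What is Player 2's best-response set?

argmax u_2 = {R}

u_2(P vs A,Y) = 4
u_2(Q vs A,Y) = 0
u_2(R vs A,Y) = 5
u_2(S vs A,Y) = 4
max payoff 5 at {R}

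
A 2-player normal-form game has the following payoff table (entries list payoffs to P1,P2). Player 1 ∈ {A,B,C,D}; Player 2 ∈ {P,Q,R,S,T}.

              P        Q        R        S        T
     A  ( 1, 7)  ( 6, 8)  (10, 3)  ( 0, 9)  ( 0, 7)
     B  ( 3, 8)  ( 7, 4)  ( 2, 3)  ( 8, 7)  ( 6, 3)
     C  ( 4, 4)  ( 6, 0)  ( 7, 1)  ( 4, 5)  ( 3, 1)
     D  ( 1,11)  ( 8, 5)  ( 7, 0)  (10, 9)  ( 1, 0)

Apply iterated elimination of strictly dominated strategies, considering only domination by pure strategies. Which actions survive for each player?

Survivors P1:{B,C,D} P2:{P,S}

P2 drop Q (S beats it: A:9>8 B:7>4 C:5>0 D:9>5)
P2 drop R (P beats it: A:7>3 B:8>3 C:4>1 D:11>0)
P1 drop A (B beats it: P:3>1 S:8>0 T:6>0)
P2 drop T (P beats it: B:8>3 C:4>1 D:11>0)
P1→{B,C,D} P2→{P,S}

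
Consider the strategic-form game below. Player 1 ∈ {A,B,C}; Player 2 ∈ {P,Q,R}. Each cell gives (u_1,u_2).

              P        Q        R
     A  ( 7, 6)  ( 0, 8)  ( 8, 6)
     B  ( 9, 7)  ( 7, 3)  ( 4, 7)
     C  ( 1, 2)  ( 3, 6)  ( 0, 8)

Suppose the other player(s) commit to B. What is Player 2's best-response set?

u_2(P vs B) = 7
u_2(Q vs B) = 3
u_2(R vs B) = 7
max payoff 7 at {P,R}

argmax u_2 = {P,R}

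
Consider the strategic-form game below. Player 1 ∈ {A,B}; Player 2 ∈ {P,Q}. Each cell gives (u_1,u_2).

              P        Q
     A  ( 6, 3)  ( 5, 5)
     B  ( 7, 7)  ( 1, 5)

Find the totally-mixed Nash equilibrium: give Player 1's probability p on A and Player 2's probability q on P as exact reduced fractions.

P1 indiff ⇒ q·6+(1-q)·5 = q·7+(1-q)·1 ⇒ q(-1) = (1-q)(-4) ⇒ q = 4/5
P2 indiff ⇒ p·3+(1-p)·7 = p·5+(1-p)·5 ⇒ p(-2) = (1-p)(-2) ⇒ p = 1/2

(p,q) = (1/2, 4/5)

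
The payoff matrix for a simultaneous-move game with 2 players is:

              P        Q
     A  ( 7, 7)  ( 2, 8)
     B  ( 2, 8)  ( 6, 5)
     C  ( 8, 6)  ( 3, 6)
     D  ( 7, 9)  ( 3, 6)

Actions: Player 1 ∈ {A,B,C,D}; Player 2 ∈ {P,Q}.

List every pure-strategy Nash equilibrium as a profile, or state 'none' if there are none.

PSNE = {(C,P)}

(A,P): not NE [P1→C gives 8>7; P2→Q gives 8>7]
(A,Q): not NE [P1→B gives 6>2]
(B,P): not NE [P1→C gives 8>2]
(B,Q): not NE [P2→P gives 8>5]
(C,P): NE
(C,Q): not NE [P1→B gives 6>3]
(D,P): not NE [P1→C gives 8>7]
(D,Q): not NE [P1→B gives 6>3; P2→P gives 9>6]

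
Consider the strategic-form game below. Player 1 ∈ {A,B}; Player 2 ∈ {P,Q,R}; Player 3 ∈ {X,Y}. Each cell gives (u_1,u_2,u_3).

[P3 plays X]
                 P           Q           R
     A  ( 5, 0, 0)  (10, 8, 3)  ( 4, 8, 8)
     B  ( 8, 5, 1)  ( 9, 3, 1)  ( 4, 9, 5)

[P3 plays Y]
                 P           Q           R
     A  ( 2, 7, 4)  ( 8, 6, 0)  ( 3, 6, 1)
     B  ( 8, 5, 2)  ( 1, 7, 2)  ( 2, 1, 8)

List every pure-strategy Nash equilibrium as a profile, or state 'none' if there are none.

(A,P,X): not NE [P1→B gives 8>5; P2→R gives 8>0; P3→Y gives 4>0]
(A,P,Y): not NE [P1→B gives 8>2]
(A,Q,X): NE
(A,Q,Y): not NE [P2→P gives 7>6; P3→X gives 3>0]
(A,R,X): NE
(A,R,Y): not NE [P2→P gives 7>6; P3→X gives 8>1]
(B,P,X): not NE [P2→R gives 9>5; P3→Y gives 2>1]
(B,P,Y): not NE [P2→Q gives 7>5]
(B,Q,X): not NE [P1→A gives 10>9; P2→R gives 9>3; P3→Y gives 2>1]
(B,Q,Y): not NE [P1→A gives 8>1]
(B,R,X): not NE [P3→Y gives 8>5]
(B,R,Y): not NE [P1→A gives 3>2; P2→Q gives 7>1]

NE set: (A,Q,X), (A,R,X)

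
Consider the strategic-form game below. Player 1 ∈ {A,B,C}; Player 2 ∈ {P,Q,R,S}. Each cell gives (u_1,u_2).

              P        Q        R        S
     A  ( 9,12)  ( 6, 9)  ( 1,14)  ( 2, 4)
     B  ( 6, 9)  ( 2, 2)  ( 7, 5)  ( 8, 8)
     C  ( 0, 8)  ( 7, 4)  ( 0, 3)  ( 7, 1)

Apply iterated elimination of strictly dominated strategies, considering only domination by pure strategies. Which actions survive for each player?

P2 drop Q (P beats it: A:12>9 B:9>2 C:8>4)
P1 drop C (B beats it: P:6>0 R:7>0 S:8>7)
P2 drop S (P beats it: A:12>4 B:9>8)
P1→{A,B} P2→{P,R}

Remaining: P1:{A,B} P2:{P,R}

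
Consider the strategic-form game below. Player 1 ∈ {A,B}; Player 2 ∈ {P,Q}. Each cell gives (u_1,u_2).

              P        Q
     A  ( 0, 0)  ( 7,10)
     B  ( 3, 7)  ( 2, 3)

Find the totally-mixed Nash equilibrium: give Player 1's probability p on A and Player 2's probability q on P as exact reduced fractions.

P1 indiff ⇒ q·0+(1-q)·7 = q·3+(1-q)·2 ⇒ q(-3) = (1-q)(-5) ⇒ q = 5/8
P2 indiff ⇒ p·0+(1-p)·7 = p·10+(1-p)·3 ⇒ p(-10) = (1-p)(-4) ⇒ p = 2/7

P1 mixes 2/7 on A; P2 mixes 5/8 on P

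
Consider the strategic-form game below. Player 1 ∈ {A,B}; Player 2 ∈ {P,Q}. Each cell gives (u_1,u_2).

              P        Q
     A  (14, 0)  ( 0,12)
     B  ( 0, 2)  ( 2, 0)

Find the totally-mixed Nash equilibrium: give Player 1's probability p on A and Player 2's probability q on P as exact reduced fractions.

P1 mixes 1/7 on A; P2 mixes 1/8 on P

P1 indiff ⇒ q·14+(1-q)·0 = q·0+(1-q)·2 ⇒ q(14) = (1-q)(2) ⇒ q = 1/8
P2 indiff ⇒ p·0+(1-p)·2 = p·12+(1-p)·0 ⇒ p(-12) = (1-p)(-2) ⇒ p = 1/7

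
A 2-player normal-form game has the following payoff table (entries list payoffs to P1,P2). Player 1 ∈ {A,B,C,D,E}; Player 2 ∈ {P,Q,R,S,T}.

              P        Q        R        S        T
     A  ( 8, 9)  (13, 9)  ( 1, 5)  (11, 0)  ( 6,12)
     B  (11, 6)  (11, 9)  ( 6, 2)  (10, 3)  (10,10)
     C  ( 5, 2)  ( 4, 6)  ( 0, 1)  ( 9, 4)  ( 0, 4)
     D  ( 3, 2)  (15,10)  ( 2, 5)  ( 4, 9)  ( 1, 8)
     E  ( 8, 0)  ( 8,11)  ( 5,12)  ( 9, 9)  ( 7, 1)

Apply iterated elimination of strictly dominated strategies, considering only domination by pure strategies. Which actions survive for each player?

IESDS → P1:{A,B,D} P2:{Q,T}

P1 drop C (A beats it: P:8>5 Q:13>4 R:1>0 S:11>9 T:6>0)
P1 drop E (B beats it: P:11>8 Q:11>8 R:6>5 S:10>9 T:10>7)
P2 drop P (T beats it: A:12>9 B:10>6 D:8>2)
P2 drop R (Q beats it: A:9>5 B:9>2 D:10>5)
P2 drop S (Q beats it: A:9>0 B:9>3 D:10>9)
P1→{A,B,D} P2→{Q,T}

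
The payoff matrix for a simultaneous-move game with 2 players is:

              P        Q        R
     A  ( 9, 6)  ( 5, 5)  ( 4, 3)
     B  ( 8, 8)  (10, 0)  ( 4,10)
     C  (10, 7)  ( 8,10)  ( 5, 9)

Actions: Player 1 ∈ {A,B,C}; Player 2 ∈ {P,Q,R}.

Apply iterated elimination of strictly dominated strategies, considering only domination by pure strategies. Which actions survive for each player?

P1 drop A (C beats it: P:10>9 Q:8>5 R:5>4)
P2 drop P (R beats it: B:10>8 C:9>7)
P1→{B,C} P2→{Q,R}

IESDS → P1:{B,C} P2:{Q,R}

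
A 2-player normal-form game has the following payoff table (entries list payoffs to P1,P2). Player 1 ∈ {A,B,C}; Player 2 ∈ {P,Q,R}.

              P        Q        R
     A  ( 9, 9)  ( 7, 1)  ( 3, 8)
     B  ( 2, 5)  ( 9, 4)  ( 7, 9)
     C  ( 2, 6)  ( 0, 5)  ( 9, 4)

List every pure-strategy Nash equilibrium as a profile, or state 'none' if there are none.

(A,P): NE
(A,Q): not NE [P1→B gives 9>7; P2→P gives 9>1]
(A,R): not NE [P1→C gives 9>3; P2→P gives 9>8]
(B,P): not NE [P1→A gives 9>2; P2→R gives 9>5]
(B,Q): not NE [P2→R gives 9>4]
(B,R): not NE [P1→C gives 9>7]
(C,P): not NE [P1→A gives 9>2]
(C,Q): not NE [P1→B gives 9>0; P2→P gives 6>5]
(C,R): not NE [P2→P gives 6>4]

PSNE = {(A,P)}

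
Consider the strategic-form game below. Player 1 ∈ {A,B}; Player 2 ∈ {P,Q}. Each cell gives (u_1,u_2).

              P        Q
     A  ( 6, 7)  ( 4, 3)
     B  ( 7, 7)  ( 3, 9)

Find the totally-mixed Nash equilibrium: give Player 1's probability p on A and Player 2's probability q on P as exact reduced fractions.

p=1/3, q=1/2

P1 indiff ⇒ q·6+(1-q)·4 = q·7+(1-q)·3 ⇒ q(-1) = (1-q)(-1) ⇒ q = 1/2
P2 indiff ⇒ p·7+(1-p)·7 = p·3+(1-p)·9 ⇒ p(4) = (1-p)(2) ⇒ p = 1/3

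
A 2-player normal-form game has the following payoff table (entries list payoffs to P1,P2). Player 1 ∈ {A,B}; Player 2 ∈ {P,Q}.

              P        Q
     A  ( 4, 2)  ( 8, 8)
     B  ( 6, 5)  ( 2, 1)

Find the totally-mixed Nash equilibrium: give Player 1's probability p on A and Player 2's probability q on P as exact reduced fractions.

P1 indiff ⇒ q·4+(1-q)·8 = q·6+(1-q)·2 ⇒ q(-2) = (1-q)(-6) ⇒ q = 3/4
P2 indiff ⇒ p·2+(1-p)·5 = p·8+(1-p)·1 ⇒ p(-6) = (1-p)(-4) ⇒ p = 2/5

(p,q) = (2/5, 3/4)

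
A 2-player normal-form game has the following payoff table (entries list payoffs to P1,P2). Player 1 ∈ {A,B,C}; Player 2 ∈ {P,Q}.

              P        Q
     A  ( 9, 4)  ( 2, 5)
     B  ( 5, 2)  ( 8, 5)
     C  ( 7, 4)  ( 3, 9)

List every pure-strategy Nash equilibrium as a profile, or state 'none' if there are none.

PSNE = {(B,Q)}

(A,P): not NE [P2→Q gives 5>4]
(A,Q): not NE [P1→B gives 8>2]
(B,P): not NE [P1→A gives 9>5; P2→Q gives 5>2]
(B,Q): NE
(C,P): not NE [P1→A gives 9>7; P2→Q gives 9>4]
(C,Q): not NE [P1→B gives 8>3]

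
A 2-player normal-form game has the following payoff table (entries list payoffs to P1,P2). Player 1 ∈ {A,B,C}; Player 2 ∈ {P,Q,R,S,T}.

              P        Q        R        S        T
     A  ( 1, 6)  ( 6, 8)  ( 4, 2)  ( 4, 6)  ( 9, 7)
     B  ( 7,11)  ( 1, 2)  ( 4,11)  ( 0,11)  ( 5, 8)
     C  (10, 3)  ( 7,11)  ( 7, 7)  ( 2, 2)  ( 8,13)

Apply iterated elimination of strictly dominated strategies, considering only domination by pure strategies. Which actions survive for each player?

IESDS → P1:{A,C} P2:{Q,T}

P1 drop B (C beats it: P:10>7 Q:7>1 R:7>4 S:2>0 T:8>5)
P2 drop P (Q beats it: A:8>6 C:11>3)
P2 drop R (Q beats it: A:8>2 C:11>7)
P2 drop S (Q beats it: A:8>6 C:11>2)
P1→{A,C} P2→{Q,T}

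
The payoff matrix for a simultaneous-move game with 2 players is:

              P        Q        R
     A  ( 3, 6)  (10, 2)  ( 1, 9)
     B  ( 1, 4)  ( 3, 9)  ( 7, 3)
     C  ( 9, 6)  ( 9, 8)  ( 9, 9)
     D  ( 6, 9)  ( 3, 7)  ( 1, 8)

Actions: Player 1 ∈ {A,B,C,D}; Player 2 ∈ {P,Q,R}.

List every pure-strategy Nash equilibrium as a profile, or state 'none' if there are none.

NE set: (C,R)

(A,P): not NE [P1→C gives 9>3; P2→R gives 9>6]
(A,Q): not NE [P2→R gives 9>2]
(A,R): not NE [P1→C gives 9>1]
(B,P): not NE [P1→C gives 9>1; P2→Q gives 9>4]
(B,Q): not NE [P1→A gives 10>3]
(B,R): not NE [P1→C gives 9>7; P2→Q gives 9>3]
(C,P): not NE [P2→R gives 9>6]
(C,Q): not NE [P1→A gives 10>9; P2→R gives 9>8]
(C,R): NE
(D,P): not NE [P1→C gives 9>6]
(D,Q): not NE [P1→A gives 10>3; P2→P gives 9>7]
(D,R): not NE [P1→C gives 9>1; P2→P gives 9>8]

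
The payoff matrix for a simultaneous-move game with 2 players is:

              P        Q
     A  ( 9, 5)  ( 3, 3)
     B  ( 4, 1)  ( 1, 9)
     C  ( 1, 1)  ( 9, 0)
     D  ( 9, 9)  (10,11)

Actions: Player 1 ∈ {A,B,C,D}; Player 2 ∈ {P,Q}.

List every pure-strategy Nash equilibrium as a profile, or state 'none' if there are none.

(A,P): NE
(A,Q): not NE [P1→D gives 10>3; P2→P gives 5>3]
(B,P): not NE [P1→D gives 9>4; P2→Q gives 9>1]
(B,Q): not NE [P1→D gives 10>1]
(C,P): not NE [P1→D gives 9>1]
(C,Q): not NE [P1→D gives 10>9; P2→P gives 1>0]
(D,P): not NE [P2→Q gives 11>9]
(D,Q): NE

PSNE = {(A,P), (D,Q)}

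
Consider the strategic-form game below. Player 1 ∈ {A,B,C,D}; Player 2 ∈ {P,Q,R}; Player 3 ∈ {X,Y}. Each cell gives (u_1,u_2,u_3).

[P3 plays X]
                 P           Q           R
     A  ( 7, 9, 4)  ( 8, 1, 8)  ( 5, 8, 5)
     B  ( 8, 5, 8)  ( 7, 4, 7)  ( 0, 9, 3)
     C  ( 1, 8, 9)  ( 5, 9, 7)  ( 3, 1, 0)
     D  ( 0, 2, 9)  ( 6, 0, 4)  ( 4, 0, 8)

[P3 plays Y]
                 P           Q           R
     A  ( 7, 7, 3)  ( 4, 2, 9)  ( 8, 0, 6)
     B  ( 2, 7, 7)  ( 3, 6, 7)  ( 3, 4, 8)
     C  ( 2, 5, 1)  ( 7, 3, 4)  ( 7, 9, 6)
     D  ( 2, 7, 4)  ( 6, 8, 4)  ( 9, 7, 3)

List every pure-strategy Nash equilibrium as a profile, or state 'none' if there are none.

No pure NE.

(A,P,X): not NE [P1→B gives 8>7]
(A,P,Y): not NE [P3→X gives 4>3]
(A,Q,X): not NE [P2→P gives 9>1; P3→Y gives 9>8]
(A,Q,Y): not NE [P1→C gives 7>4; P2→P gives 7>2]
(A,R,X): not NE [P2→P gives 9>8; P3→Y gives 6>5]
(A,R,Y): not NE [P1→D gives 9>8; P2→P gives 7>0]
(B,P,X): not NE [P2→R gives 9>5]
(B,P,Y): not NE [P1→A gives 7>2; P3→X gives 8>7]
(B,Q,X): not NE [P1→A gives 8>7; P2→R gives 9>4]
(B,Q,Y): not NE [P1→C gives 7>3; P2→P gives 7>6]
(B,R,X): not NE [P1→A gives 5>0; P3→Y gives 8>3]
(B,R,Y): not NE [P1→D gives 9>3; P2→P gives 7>4]
(C,P,X): not NE [P1→B gives 8>1; P2→Q gives 9>8]
(C,P,Y): not NE [P1→A gives 7>2; P2→R gives 9>5; P3→X gives 9>1]
(C,Q,X): not NE [P1→A gives 8>5]
(C,Q,Y): not NE [P2→R gives 9>3; P3→X gives 7>4]
(C,R,X): not NE [P1→A gives 5>3; P2→Q gives 9>1; P3→Y gives 6>0]
(C,R,Y): not NE [P1→D gives 9>7]
(D,P,X): not NE [P1→B gives 8>0]
(D,P,Y): not NE [P1→A gives 7>2; P2→Q gives 8>7; P3→X gives 9>4]
(D,Q,X): not NE [P1→A gives 8>6; P2→P gives 2>0]
(D,Q,Y): not NE [P1→C gives 7>6]
(D,R,X): not NE [P1→A gives 5>4; P2→P gives 2>0]
(D,R,Y): not NE [P2→Q gives 8>7; P3→X gives 8>3]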